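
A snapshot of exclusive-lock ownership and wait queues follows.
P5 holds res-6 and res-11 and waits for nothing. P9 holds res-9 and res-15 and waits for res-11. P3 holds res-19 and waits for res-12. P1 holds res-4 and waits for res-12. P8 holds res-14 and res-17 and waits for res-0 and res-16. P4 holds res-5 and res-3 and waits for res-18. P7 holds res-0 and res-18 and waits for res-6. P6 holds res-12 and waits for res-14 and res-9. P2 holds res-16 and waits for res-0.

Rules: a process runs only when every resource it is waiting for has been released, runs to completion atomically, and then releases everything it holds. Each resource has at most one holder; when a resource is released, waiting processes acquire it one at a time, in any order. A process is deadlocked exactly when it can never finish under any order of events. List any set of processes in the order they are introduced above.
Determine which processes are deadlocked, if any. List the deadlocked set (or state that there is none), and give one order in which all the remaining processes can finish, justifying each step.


The deadlocked set is empty.
Key observation: the wait graph is acyclic; completion cascades from the unblocked processes through everyone else.
The rest can finish in the order P5, P7, P2, P9, P8, P4, P6, P3, P1.
Verifying each step:
  P5 waits on nothing -> runs at once and releases res-6 and res-11
  P7: everything it awaited (res-6) is free; runs, freeing res-0 and res-18
  P2: everything it awaited (res-0) is free; runs, freeing res-16
  P9: everything it awaited (res-11) is free; runs, freeing res-9 and res-15
  P8: everything it awaited (res-0 and res-16) is free; runs, freeing res-14 and res-17
  P4: everything it awaited (res-18) is free; runs, freeing res-5 and res-3
  P6: everything it awaited (res-14 and res-9) is free; runs, freeing res-12
  P3: everything it awaited (res-12) is free; runs, freeing res-19
  P1: everything it awaited (res-12) is free; runs, freeing res-4


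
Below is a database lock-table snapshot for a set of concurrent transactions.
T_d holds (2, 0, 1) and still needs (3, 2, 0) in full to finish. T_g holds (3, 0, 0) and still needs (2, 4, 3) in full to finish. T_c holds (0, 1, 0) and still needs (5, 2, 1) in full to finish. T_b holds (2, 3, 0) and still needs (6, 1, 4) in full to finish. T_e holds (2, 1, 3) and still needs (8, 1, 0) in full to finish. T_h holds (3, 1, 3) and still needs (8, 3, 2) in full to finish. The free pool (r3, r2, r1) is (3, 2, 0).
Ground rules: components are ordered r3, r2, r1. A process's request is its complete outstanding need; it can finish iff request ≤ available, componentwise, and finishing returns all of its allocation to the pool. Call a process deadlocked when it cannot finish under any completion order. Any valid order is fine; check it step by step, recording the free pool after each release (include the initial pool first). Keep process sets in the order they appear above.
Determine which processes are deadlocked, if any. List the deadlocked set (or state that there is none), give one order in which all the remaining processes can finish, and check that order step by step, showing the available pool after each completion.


Deadlocked: T_g, T_b, T_e and T_h.
Key observation: after T_d, T_c the pool peaks at (5, 3, 1), and each blocked process is short somewhere: T_g on r2, r1; T_b on r3, r1; T_e on r3; T_h on r3, r1.
One completion order for the rest: T_d, T_c. Verifying each step:
  pool = (3, 2, 0)
  T_d needs (3, 2, 0) <= (3, 2, 0) -> finishes; pool += (2, 0, 1) = (5, 2, 1)
  T_c needs (5, 2, 1) <= (5, 2, 1) -> finishes; pool += (0, 1, 0) = (5, 3, 1)
The blocked processes can never fit:
  blocked: T_g wants (2, 4, 3), pool (5, 3, 1) — not enough r2 and r1
  blocked: T_b wants (6, 1, 4), pool (5, 3, 1) — not enough r3 and r1
  blocked: T_e wants (8, 1, 0), pool (5, 3, 1) — not enough r3
  blocked: T_h wants (8, 3, 2), pool (5, 3, 1) — not enough r3 and r1


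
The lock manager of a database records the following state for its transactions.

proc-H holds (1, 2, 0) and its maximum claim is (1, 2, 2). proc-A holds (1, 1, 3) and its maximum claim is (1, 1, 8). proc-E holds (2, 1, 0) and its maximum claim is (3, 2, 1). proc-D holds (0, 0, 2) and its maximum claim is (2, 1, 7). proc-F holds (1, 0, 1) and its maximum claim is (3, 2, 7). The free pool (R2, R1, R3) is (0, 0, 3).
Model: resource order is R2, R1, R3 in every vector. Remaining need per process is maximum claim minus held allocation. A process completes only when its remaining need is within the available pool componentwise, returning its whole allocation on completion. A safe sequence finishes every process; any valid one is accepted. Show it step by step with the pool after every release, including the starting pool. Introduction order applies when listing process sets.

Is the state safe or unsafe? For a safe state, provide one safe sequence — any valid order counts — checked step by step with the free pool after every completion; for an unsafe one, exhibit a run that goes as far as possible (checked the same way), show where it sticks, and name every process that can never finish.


UNSAFE.
Key observation: the wall is R3: completing proc-H, proc-E brings the pool only to (3, 3, 3), and all the rest need more.
A maximal execution: proc-H, proc-E — then nothing else fits. Step-by-step check:
  pool = (0, 0, 3)
  run proc-H (needs (0, 0, 2), free (0, 0, 3)); after release of (1, 2, 0) the pool is (1, 2, 3)
  run proc-E (needs (1, 1, 1), free (1, 2, 3)); after release of (2, 1, 0) the pool is (3, 3, 3)
  proc-A still needs (0, 0, 5) but only (3, 3, 3) is free — short on R3
  proc-D still needs (2, 1, 5) but only (3, 3, 3) is free — short on R3
  proc-F still needs (2, 2, 6) but only (3, 3, 3) is free — short on R3
Permanently blocked: proc-A, proc-D and proc-F.


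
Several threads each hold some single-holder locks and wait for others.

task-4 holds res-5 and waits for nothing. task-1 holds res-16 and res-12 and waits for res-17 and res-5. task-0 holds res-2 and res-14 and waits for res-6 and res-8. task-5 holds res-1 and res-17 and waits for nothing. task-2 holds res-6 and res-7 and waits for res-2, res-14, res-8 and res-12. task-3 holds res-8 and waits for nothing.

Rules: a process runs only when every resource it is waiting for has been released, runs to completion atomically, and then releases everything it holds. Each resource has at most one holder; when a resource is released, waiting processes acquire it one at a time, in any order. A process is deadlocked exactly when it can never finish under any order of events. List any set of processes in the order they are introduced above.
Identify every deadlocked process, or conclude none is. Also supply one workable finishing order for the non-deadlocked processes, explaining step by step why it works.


Deadlocked set: task-0 and task-2.
Key observation: the wait chain closes on itself along task-0 -> task-2 -> task-0; no other process is dragged down with it.
The rest can finish in the order task-3, task-5, task-4, task-1.
Step-by-step check:
  task-3: no waits; runs immediately, freeing res-8
  task-5: no waits; runs immediately, freeing res-1 and res-17
  task-4: no waits; runs immediately, freeing res-5
  task-1: everything it awaited (res-17 and res-5) is free; runs, freeing res-16 and res-12


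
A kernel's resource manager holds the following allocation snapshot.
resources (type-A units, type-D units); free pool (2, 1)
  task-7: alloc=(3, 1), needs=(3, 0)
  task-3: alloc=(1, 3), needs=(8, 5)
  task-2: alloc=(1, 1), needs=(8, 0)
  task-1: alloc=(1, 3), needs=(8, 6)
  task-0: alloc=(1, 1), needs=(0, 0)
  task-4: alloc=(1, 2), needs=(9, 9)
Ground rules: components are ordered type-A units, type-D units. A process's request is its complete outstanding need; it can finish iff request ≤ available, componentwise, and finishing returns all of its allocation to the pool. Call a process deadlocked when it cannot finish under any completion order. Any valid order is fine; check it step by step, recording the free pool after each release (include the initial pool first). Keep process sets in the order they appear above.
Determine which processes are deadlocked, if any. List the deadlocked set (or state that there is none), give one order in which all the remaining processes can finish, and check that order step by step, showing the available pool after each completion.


Deadlocked set: task-3, task-2, task-1 and task-4.
Key observation: the pool after task-0, task-7 is (6, 3); every surviving request exceeds it in type-A units, so progress ends there.
A valid finishing order for the others: task-0, task-7. Walking it through:
  pool = (2, 1)
  task-0 needs (0, 0) <= (2, 1) -> finishes; pool += (1, 1) = (3, 2)
  task-7 needs (3, 0) <= (3, 2) -> finishes; pool += (3, 1) = (6, 3)
The blocked processes can never fit:
  task-3 still needs (8, 5) but only (6, 3) is free — short on type-A units and type-D units
  task-2 still needs (8, 0) but only (6, 3) is free — short on type-A units
  task-1 still needs (8, 6) but only (6, 3) is free — short on type-A units and type-D units
  task-4 still needs (9, 9) but only (6, 3) is free — short on type-A units and type-D units


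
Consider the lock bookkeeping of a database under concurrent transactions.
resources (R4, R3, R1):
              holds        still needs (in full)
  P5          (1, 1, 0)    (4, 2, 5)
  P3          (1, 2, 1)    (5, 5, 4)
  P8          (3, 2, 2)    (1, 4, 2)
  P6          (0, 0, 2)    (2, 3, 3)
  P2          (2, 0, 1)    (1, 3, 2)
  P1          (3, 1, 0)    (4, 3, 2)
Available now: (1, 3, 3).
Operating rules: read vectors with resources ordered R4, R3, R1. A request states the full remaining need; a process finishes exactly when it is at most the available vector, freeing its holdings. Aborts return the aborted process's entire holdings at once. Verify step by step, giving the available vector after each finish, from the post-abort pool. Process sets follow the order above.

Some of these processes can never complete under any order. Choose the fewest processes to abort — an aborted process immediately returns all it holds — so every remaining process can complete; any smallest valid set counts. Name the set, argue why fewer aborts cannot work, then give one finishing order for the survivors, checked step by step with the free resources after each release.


The answer: abort P1.
Key observation: before aborting P1, P8 was permanently blocked — no order could ever run it; afterwards it completes at step 1.
Minimality: the empty abort set fails — the state is deadlocked as it stands.
One survivor order: P8, P2, P6, P5, P3. Walking it through (post-abort pool first):
  pool = (4, 4, 3)
  run P8 (needs (1, 4, 2), free (4, 4, 3)); after release of (3, 2, 2) the pool is (7, 6, 5)
  run P2 (needs (1, 3, 2), free (7, 6, 5)); after release of (2, 0, 1) the pool is (9, 6, 6)
  run P6 (needs (2, 3, 3), free (9, 6, 6)); after release of (0, 0, 2) the pool is (9, 6, 8)
  run P5 (needs (4, 2, 5), free (9, 6, 8)); after release of (1, 1, 0) the pool is (10, 7, 8)
  run P3 (needs (5, 5, 4), free (10, 7, 8)); after release of (1, 2, 1) the pool is (11, 9, 9)


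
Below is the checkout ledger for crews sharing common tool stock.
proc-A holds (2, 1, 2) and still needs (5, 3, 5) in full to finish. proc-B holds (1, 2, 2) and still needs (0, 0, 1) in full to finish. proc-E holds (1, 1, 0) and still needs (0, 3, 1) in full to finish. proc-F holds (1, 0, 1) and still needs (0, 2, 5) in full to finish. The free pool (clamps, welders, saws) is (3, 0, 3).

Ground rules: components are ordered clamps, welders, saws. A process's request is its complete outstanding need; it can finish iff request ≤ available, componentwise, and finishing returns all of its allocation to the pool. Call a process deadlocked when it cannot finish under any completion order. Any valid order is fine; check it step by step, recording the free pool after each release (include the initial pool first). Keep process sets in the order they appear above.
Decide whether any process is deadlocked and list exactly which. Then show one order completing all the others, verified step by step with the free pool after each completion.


Deadlocked set: proc-A and proc-E.
Key observation: proc-B, proc-F can finish, but then (5, 2, 6) is all there is, and the blocked group's welders demands exceed it.
A valid finishing order for the others: proc-B, proc-F. Walking it through:
  pool = (3, 0, 3)
  run proc-B (needs (0, 0, 1), free (3, 0, 3)); after release of (1, 2, 2) the pool is (4, 2, 5)
  run proc-F (needs (0, 2, 5), free (4, 2, 5)); after release of (1, 0, 1) the pool is (5, 2, 6)
The blocked processes can never fit:
  proc-A still needs (5, 3, 5) but only (5, 2, 6) is free — short on welders
  proc-E still needs (0, 3, 1) but only (5, 2, 6) is free — short on welders


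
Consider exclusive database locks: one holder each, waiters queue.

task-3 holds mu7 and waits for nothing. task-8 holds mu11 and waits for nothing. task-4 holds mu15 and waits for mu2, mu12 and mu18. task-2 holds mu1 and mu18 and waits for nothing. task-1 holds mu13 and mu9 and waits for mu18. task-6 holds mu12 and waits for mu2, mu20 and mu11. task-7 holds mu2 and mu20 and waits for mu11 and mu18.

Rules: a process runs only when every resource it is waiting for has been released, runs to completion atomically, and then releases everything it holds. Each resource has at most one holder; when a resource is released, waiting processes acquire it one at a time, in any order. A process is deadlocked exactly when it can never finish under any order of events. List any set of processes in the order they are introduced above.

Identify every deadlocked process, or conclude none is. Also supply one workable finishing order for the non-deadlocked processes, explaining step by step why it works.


The deadlocked set is empty.
Key observation: all waits point, directly or indirectly, at processes that can finish, so nothing is permanently blocked.
A valid finishing order for the others: task-8, task-2, task-7, task-6, task-1, task-3, task-4.
Walking it through:
  run task-8 (it waits on nothing); releases mu11
  run task-2 (it waits on nothing); releases mu1 and mu18
  run task-7 (all its waits — mu11 and mu18 — are resolved); releases mu2 and mu20
  run task-6 (all its waits — mu2, mu20 and mu11 — are resolved); releases mu12
  run task-1 (all its waits — mu18 — are resolved); releases mu13 and mu9
  run task-3 (it waits on nothing); releases mu7
  run task-4 (all its waits — mu2, mu12 and mu18 — are resolved); releases mu15


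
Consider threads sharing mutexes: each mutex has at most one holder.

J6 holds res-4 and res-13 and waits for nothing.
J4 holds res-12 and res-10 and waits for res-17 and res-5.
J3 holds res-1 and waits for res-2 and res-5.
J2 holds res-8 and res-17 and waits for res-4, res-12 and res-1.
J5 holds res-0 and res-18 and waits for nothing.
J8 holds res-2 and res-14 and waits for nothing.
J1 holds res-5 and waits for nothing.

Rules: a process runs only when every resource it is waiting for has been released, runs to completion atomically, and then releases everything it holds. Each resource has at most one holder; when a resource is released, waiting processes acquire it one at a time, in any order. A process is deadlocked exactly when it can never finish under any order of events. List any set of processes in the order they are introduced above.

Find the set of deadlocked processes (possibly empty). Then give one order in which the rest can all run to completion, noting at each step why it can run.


The deadlocked set is J4 and J2.
Key observation: the cycle J4 -> J2 -> J4 can never break — each member waits on the next; no other process is dragged down with it.
The rest can finish in the order J5, J6, J1, J8, J3.
Verifying each step:
  J5: no waits; runs immediately, freeing res-0 and res-18
  J6: no waits; runs immediately, freeing res-4 and res-13
  J1: no waits; runs immediately, freeing res-5
  J8: no waits; runs immediately, freeing res-2 and res-14
  J3: everything it awaited (res-2 and res-5) is free; runs, freeing res-1


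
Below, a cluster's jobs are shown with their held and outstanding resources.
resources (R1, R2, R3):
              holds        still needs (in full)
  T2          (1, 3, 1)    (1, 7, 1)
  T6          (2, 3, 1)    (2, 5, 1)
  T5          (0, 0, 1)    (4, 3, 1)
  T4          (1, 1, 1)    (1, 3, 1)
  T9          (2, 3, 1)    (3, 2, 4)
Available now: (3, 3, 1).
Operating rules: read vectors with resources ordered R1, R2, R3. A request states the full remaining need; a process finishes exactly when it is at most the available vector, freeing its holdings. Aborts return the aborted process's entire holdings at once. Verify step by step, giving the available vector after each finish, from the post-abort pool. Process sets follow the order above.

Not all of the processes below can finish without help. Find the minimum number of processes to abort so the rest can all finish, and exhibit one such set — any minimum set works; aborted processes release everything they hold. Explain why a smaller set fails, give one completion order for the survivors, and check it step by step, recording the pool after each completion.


The answer: abort T9.
Key observation: T6 could never have finished before the abort; with (2, 3, 1) returned by T9, it fits at step 1.
No smaller set exists: with zero aborts the deadlock remains.
One survivor order: T6, T5, T2, T4. Verifying each step (post-abort pool first):
  pool = (5, 6, 2)
  T6 needs (2, 5, 1) <= (5, 6, 2) -> finishes; pool += (2, 3, 1) = (7, 9, 3)
  T5 needs (4, 3, 1) <= (7, 9, 3) -> finishes; pool += (0, 0, 1) = (7, 9, 4)
  T2 needs (1, 7, 1) <= (7, 9, 4) -> finishes; pool += (1, 3, 1) = (8, 12, 5)
  T4 needs (1, 3, 1) <= (8, 12, 5) -> finishes; pool += (1, 1, 1) = (9, 13, 6)


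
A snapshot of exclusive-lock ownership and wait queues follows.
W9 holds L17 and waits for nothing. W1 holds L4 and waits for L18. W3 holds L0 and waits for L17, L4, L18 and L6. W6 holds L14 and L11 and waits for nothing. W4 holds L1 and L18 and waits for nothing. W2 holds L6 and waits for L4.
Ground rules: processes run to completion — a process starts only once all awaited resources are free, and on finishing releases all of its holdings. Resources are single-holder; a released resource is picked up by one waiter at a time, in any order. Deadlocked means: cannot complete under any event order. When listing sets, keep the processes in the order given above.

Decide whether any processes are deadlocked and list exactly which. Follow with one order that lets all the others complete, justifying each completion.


The deadlocked set is empty.
Key observation: every chain of waits terminates; starting from the processes that wait on nothing, all the rest unlock in turn.
The rest can finish in the order W4, W1, W6, W9, W2, W3.
Walking it through:
  W4: no waits; runs immediately, freeing L1 and L18
  W1 waits on L18 — all released -> runs and releases L4
  W6: no waits; runs immediately, freeing L14 and L11
  W9: no waits; runs immediately, freeing L17
  W2 waits on L4 — all released -> runs and releases L6
  W3 waits on L17, L4, L18 and L6 — all released -> runs and releases L0


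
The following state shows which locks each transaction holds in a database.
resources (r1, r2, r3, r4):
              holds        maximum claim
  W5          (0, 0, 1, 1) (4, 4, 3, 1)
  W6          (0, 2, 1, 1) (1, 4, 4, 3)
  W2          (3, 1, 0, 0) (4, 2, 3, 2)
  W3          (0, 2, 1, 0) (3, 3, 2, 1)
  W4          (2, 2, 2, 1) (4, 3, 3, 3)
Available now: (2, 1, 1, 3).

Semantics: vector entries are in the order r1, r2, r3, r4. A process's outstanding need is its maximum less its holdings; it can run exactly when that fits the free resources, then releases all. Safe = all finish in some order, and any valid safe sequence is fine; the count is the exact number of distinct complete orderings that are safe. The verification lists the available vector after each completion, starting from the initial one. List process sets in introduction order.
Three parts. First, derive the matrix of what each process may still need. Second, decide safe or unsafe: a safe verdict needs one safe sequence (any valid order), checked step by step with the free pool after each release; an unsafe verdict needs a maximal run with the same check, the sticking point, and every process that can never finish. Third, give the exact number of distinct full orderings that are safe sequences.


(1) Outstanding need per process (order r1, r2, r3, r4):
  W5: (4, 4, 2, 0)
  W6: (1, 2, 3, 2)
  W2: (1, 1, 3, 2)
  W3: (3, 1, 1, 1)
  W4: (2, 1, 1, 2)
(2) SAFE. One safe sequence: W4, W6, W2, W3, W5.
Key observation: reading the order forward, W4 is the first process whose need (2, 1, 1, 2) meets the free pool (2, 1, 1, 3) exactly on a resource it requests.
Verifying each step:
  pool = (2, 1, 1, 3)
  run W4 (needs (2, 1, 1, 2), free (2, 1, 1, 3)); after release of (2, 2, 2, 1) the pool is (4, 3, 3, 4)
  run W6 (needs (1, 2, 3, 2), free (4, 3, 3, 4)); after release of (0, 2, 1, 1) the pool is (4, 5, 4, 5)
  run W2 (needs (1, 1, 3, 2), free (4, 5, 4, 5)); after release of (3, 1, 0, 0) the pool is (7, 6, 4, 5)
  run W3 (needs (3, 1, 1, 1), free (7, 6, 4, 5)); after release of (0, 2, 1, 0) the pool is (7, 8, 5, 5)
  run W5 (needs (4, 4, 2, 0), free (7, 8, 5, 5)); after release of (0, 0, 1, 1) the pool is (7, 8, 6, 6)
(3) Exactly 18 of the possible complete orderings are safe sequences.


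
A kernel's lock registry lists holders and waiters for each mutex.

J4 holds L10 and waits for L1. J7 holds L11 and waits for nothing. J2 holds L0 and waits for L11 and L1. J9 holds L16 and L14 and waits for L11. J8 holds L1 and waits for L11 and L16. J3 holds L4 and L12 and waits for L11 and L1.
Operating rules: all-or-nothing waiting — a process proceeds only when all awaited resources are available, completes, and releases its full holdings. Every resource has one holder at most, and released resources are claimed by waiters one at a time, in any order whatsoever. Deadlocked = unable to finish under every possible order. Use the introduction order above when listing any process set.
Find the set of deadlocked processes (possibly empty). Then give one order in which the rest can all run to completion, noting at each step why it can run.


The deadlocked set is empty.
Key observation: no waiting chain loops back on itself — every chain ends at a process that waits on nothing, so everyone eventually runs.
A valid finishing order for the others: J7, J9, J8, J3, J2, J4.
Walking it through:
  J7 waits on nothing -> runs at once and releases L11
  J9 waits on L11 — all released -> runs and releases L16 and L14
  J8 waits on L11 and L16 — all released -> runs and releases L1
  J3 waits on L11 and L1 — all released -> runs and releases L4 and L12
  J2 waits on L11 and L1 — all released -> runs and releases L0
  J4 waits on L1 — all released -> runs and releases L10


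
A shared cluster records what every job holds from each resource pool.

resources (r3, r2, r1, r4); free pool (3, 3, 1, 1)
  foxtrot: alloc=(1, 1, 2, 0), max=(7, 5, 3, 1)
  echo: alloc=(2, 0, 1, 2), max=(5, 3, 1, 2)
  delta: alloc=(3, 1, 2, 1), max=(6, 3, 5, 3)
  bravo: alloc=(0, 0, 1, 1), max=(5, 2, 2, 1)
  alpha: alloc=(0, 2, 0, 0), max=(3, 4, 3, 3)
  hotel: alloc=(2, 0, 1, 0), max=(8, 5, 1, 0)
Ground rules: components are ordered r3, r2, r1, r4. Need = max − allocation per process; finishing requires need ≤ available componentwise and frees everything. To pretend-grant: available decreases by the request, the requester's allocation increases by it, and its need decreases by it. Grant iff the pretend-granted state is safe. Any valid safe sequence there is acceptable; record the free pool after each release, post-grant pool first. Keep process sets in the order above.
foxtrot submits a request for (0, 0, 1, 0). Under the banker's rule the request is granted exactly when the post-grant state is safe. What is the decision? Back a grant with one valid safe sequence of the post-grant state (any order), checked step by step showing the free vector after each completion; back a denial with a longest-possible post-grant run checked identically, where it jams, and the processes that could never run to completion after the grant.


DENY. Granting would leave the state unsafe.
Key observation: after echo, bravo the pool peaks at (5, 3, 2, 4), and each blocked process is short somewhere: foxtrot on r3, r2; delta on r1; alpha on r1; hotel on r3, r2.
After a pretend grant, a maximal execution: echo, bravo — then nothing else fits. Check, step by step:
  pool = (3, 3, 0, 1)
  echo needs (3, 3, 0, 0) <= (3, 3, 0, 1) -> finishes; pool += (2, 0, 1, 2) = (5, 3, 1, 3)
  bravo needs (5, 2, 1, 0) <= (5, 3, 1, 3) -> finishes; pool += (0, 0, 1, 1) = (5, 3, 2, 4)
  foxtrot cannot run: need (6, 4, 0, 1) vs free (5, 3, 2, 4) (insufficient r3 and r2)
  delta cannot run: need (3, 2, 3, 2) vs free (5, 3, 2, 4) (insufficient r1)
  alpha cannot run: need (3, 2, 3, 3) vs free (5, 3, 2, 4) (insufficient r1)
  hotel cannot run: need (6, 5, 0, 0) vs free (5, 3, 2, 4) (insufficient r3 and r2)
Post-grant, the permanently blocked set is foxtrot, delta, alpha and hotel.


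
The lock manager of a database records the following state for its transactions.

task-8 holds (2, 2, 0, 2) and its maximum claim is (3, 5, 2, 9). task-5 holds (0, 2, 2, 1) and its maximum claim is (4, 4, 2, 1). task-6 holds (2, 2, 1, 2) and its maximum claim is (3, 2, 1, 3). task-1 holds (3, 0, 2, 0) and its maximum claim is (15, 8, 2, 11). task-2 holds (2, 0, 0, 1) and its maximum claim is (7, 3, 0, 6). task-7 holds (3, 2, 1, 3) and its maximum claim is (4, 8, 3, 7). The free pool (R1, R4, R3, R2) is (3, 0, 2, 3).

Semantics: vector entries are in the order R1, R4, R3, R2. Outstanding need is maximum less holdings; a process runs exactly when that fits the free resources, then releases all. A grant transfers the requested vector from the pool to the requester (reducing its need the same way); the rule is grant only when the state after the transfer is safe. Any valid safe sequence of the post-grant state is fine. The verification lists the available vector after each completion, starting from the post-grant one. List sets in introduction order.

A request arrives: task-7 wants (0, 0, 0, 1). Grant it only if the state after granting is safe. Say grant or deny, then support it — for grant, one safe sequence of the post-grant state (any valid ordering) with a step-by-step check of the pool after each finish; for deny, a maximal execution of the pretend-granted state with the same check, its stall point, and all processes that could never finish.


DENY — the pretend-granted state is unsafe.
Key observation: after task-6, task-5, task-2 the pool peaks at (7, 4, 5, 6), and each blocked process is short somewhere: task-8 on R2; task-1 on R1, R4, R2; task-7 on R4.
On the post-grant state, task-6, task-5, task-2 is a maximal run — nothing extends it. Walking it through:
  pool = (3, 0, 2, 2)
  run task-6 (needs (1, 0, 0, 1), free (3, 0, 2, 2)); after release of (2, 2, 1, 2) the pool is (5, 2, 3, 4)
  run task-5 (needs (4, 2, 0, 0), free (5, 2, 3, 4)); after release of (0, 2, 2, 1) the pool is (5, 4, 5, 5)
  run task-2 (needs (5, 3, 0, 5), free (5, 4, 5, 5)); after release of (2, 0, 0, 1) the pool is (7, 4, 5, 6)
  task-8 cannot run: need (1, 3, 2, 7) vs free (7, 4, 5, 6) (insufficient R2)
  task-1 cannot run: need (12, 8, 0, 11) vs free (7, 4, 5, 6) (insufficient R1, R4 and R2)
  task-7 cannot run: need (1, 6, 2, 3) vs free (7, 4, 5, 6) (insufficient R4)
Post-grant, the permanently blocked set is task-8, task-1 and task-7.


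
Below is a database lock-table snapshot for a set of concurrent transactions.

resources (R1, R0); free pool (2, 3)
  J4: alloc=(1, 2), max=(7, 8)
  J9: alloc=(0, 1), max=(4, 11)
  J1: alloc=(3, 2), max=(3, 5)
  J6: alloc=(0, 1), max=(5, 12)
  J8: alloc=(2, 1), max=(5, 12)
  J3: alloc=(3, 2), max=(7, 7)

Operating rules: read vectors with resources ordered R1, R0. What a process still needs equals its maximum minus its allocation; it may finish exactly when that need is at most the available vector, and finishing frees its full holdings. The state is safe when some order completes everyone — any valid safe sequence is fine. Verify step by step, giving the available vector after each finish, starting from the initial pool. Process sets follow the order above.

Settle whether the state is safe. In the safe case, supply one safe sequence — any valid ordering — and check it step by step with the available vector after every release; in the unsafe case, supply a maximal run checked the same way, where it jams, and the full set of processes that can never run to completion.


The state is UNSAFE.
Key observation: the wall is R0: completing J1, J3, J4 brings the pool only to (9, 9), and all the rest need more.
Going as far as possible: J1, J3, J4; after that, nothing fits. Walking it through:
  pool = (2, 3)
  J1: need (0, 3) fits (2, 3); releases (3, 2), pool now (5, 5)
  J3: need (4, 5) fits (5, 5); releases (3, 2), pool now (8, 7)
  J4: need (6, 6) fits (8, 7); releases (1, 2), pool now (9, 9)
  J9 still needs (4, 10) but only (9, 9) is free — short on R0
  J6 still needs (5, 11) but only (9, 9) is free — short on R0
  J8 still needs (3, 11) but only (9, 9) is free — short on R0
Processes that can never finish: J9, J6 and J8.


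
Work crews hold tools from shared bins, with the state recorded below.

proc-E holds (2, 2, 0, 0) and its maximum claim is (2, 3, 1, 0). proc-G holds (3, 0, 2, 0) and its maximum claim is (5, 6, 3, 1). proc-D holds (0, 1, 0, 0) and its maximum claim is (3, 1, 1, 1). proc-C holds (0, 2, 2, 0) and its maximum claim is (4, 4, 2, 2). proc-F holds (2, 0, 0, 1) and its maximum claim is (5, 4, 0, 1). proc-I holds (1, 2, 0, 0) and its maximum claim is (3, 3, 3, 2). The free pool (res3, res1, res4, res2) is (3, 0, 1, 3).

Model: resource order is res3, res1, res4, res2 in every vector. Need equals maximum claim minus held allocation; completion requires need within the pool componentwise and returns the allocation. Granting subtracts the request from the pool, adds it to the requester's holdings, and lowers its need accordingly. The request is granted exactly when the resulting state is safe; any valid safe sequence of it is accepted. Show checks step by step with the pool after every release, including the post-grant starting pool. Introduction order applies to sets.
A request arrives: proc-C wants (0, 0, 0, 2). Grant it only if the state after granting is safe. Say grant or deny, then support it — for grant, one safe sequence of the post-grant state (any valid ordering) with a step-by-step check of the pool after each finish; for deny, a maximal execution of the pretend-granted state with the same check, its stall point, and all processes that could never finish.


GRANT — the state after the grant stays safe, e.g. via proc-D, proc-E, proc-C, proc-I, proc-F, proc-G.
Key observation: granting shrinks the pool to (3, 0, 1, 1), yet proc-D still fits and the chain goes through.
Check on the post-grant state, step by step:
  pool = (3, 0, 1, 1)
  proc-D needs (3, 0, 1, 1) <= (3, 0, 1, 1) -> finishes; pool += (0, 1, 0, 0) = (3, 1, 1, 1)
  proc-E needs (0, 1, 1, 0) <= (3, 1, 1, 1) -> finishes; pool += (2, 2, 0, 0) = (5, 3, 1, 1)
  proc-C needs (4, 2, 0, 0) <= (5, 3, 1, 1) -> finishes; pool += (0, 2, 2, 2) = (5, 5, 3, 3)
  proc-I needs (2, 1, 3, 2) <= (5, 5, 3, 3) -> finishes; pool += (1, 2, 0, 0) = (6, 7, 3, 3)
  proc-F needs (3, 4, 0, 0) <= (6, 7, 3, 3) -> finishes; pool += (2, 0, 0, 1) = (8, 7, 3, 4)
  proc-G needs (2, 6, 1, 1) <= (8, 7, 3, 4) -> finishes; pool += (3, 0, 2, 0) = (11, 7, 5, 4)


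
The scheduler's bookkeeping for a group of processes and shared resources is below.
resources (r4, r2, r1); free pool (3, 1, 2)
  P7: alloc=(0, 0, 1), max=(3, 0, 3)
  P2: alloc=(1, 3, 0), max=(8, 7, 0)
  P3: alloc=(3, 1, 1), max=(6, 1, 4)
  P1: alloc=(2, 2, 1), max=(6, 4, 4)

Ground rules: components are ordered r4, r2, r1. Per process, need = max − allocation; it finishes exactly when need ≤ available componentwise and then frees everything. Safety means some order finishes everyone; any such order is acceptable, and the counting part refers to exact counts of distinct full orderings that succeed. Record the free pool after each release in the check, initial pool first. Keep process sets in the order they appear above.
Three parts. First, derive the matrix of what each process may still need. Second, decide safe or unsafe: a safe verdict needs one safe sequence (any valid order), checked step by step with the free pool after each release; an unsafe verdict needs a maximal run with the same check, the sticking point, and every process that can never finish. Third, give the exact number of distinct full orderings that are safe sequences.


(1) Remaining need (order r4, r2, r1):
  P7: (3, 0, 2)
  P2: (7, 4, 0)
  P3: (3, 0, 3)
  P1: (4, 2, 3)
(2) SAFE — a valid safe sequence is P7, P3, P1, P2.
Key observation: the order's first zero-slack moment is P7 ((3, 0, 2) needed, (3, 1, 2) free — a requested resource with nothing to spare).
Walking it through:
  pool = (3, 1, 2)
  P7: need (3, 0, 2) fits (3, 1, 2); releases (0, 0, 1), pool now (3, 1, 3)
  P3: need (3, 0, 3) fits (3, 1, 3); releases (3, 1, 1), pool now (6, 2, 4)
  P1: need (4, 2, 3) fits (6, 2, 4); releases (2, 2, 1), pool now (8, 4, 5)
  P2: need (7, 4, 0) fits (8, 4, 5); releases (1, 3, 0), pool now (9, 7, 5)
(3) The exact count: 1 of the possible complete orderings is a safe sequence.


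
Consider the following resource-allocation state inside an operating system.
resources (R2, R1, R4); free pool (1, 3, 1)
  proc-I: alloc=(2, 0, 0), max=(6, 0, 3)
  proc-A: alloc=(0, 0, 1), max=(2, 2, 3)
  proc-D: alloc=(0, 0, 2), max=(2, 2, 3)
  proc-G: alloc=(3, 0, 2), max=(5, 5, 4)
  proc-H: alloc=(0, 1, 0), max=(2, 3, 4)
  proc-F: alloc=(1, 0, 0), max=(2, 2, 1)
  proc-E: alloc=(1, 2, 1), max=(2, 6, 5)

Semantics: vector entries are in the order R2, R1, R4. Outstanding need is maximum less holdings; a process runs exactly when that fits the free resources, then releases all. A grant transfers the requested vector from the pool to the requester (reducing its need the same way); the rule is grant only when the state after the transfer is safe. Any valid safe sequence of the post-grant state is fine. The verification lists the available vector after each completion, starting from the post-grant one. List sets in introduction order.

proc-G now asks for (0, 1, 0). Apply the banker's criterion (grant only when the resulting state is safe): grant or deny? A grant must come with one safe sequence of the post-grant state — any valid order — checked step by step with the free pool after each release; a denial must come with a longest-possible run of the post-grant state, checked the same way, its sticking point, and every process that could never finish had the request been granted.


DENY. Granting would leave the state unsafe.
Key observation: after proc-F, proc-D, proc-A, proc-H the pool peaks at (2, 3, 4), and each blocked process is short somewhere: proc-I on R2; proc-G on R1; proc-E on R1.
On the post-grant state, proc-F, proc-D, proc-A, proc-H is a maximal run — nothing extends it. Check, step by step:
  pool = (1, 2, 1)
  proc-F needs (1, 2, 1) <= (1, 2, 1) -> finishes; pool += (1, 0, 0) = (2, 2, 1)
  proc-D needs (2, 2, 1) <= (2, 2, 1) -> finishes; pool += (0, 0, 2) = (2, 2, 3)
  proc-A needs (2, 2, 2) <= (2, 2, 3) -> finishes; pool += (0, 0, 1) = (2, 2, 4)
  proc-H needs (2, 2, 4) <= (2, 2, 4) -> finishes; pool += (0, 1, 0) = (2, 3, 4)
  proc-I still needs (4, 0, 3) but only (2, 3, 4) is free — short on R2
  proc-G still needs (2, 4, 2) but only (2, 3, 4) is free — short on R1
  proc-E still needs (1, 4, 4) but only (2, 3, 4) is free — short on R1
Processes that could never finish after the grant: proc-I, proc-G and proc-E.


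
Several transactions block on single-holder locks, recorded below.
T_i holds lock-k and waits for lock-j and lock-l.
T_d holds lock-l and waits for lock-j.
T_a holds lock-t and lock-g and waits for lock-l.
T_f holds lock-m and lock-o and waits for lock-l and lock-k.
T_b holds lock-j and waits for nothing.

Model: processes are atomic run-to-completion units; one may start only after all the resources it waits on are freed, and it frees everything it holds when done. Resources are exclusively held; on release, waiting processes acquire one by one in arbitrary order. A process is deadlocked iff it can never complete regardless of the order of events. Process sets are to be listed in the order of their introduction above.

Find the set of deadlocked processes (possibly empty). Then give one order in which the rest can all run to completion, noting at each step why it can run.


The deadlocked set is empty.
Key observation: all waits point, directly or indirectly, at processes that can finish, so nothing is permanently blocked.
A valid finishing order for the others: T_b, T_d, T_i, T_a, T_f.
Check, step by step:
  run T_b (it waits on nothing); releases lock-j
  run T_d (all its waits — lock-j — are resolved); releases lock-l
  run T_i (all its waits — lock-j and lock-l — are resolved); releases lock-k
  run T_a (all its waits — lock-l — are resolved); releases lock-t and lock-g
  run T_f (all its waits — lock-l and lock-k — are resolved); releases lock-m and lock-o


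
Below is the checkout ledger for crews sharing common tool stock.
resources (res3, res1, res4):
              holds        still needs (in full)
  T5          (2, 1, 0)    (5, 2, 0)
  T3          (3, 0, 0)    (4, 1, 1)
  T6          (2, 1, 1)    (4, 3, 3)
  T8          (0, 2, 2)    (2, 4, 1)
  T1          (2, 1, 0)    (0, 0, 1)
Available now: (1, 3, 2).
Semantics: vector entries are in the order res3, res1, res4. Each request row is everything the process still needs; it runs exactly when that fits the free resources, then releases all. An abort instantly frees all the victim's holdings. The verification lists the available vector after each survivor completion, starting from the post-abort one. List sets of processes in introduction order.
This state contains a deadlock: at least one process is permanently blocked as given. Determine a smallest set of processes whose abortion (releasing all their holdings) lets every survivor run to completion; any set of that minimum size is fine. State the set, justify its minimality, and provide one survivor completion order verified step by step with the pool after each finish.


Abort T3.
Key observation: before aborting T3, T5 was permanently blocked — no order could ever run it; afterwards it completes at step 3.
Minimality: the empty abort set fails — the state is deadlocked as it stands.
One survivor order: T1, T8, T5, T6. Verifying each step (post-abort pool first):
  pool = (4, 3, 2)
  T1: need (0, 0, 1) fits (4, 3, 2); releases (2, 1, 0), pool now (6, 4, 2)
  T8: need (2, 4, 1) fits (6, 4, 2); releases (0, 2, 2), pool now (6, 6, 4)
  T5: need (5, 2, 0) fits (6, 6, 4); releases (2, 1, 0), pool now (8, 7, 4)
  T6: need (4, 3, 3) fits (8, 7, 4); releases (2, 1, 1), pool now (10, 8, 5)


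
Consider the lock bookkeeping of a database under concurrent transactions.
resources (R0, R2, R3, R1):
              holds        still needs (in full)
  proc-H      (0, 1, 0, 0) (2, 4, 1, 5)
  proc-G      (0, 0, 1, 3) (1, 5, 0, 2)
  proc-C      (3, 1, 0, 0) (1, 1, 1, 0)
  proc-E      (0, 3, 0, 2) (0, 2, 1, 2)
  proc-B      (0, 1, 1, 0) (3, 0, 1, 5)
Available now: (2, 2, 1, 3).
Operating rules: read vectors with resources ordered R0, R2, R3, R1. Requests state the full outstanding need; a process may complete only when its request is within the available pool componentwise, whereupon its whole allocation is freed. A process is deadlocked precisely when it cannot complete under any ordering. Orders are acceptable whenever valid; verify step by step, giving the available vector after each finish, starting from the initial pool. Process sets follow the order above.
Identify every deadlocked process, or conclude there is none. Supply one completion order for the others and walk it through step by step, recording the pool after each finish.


The deadlocked set is empty.
Key observation: proc-E leads a chain of completions in which each release enables another process.
The rest can finish in the order proc-E, proc-G, proc-H, proc-C, proc-B. Check, step by step:
  pool = (2, 2, 1, 3)
  run proc-E (needs (0, 2, 1, 2), free (2, 2, 1, 3)); after release of (0, 3, 0, 2) the pool is (2, 5, 1, 5)
  run proc-G (needs (1, 5, 0, 2), free (2, 5, 1, 5)); after release of (0, 0, 1, 3) the pool is (2, 5, 2, 8)
  run proc-H (needs (2, 4, 1, 5), free (2, 5, 2, 8)); after release of (0, 1, 0, 0) the pool is (2, 6, 2, 8)
  run proc-C (needs (1, 1, 1, 0), free (2, 6, 2, 8)); after release of (3, 1, 0, 0) the pool is (5, 7, 2, 8)
  run proc-B (needs (3, 0, 1, 5), free (5, 7, 2, 8)); after release of (0, 1, 1, 0) the pool is (5, 8, 3, 8)
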